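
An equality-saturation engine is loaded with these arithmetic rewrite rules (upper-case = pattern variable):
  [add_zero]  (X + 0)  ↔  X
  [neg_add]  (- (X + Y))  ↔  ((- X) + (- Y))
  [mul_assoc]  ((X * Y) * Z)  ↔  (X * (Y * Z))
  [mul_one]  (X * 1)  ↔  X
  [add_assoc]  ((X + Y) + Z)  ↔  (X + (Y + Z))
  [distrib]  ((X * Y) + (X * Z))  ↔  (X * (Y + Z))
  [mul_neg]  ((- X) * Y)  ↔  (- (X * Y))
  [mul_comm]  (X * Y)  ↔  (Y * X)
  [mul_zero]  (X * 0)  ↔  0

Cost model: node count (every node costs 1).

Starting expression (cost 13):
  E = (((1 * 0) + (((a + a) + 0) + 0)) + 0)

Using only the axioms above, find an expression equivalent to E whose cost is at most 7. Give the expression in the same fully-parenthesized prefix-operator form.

1. [add_zero →] (((1 * 0) + (((a + a) + 0) + 0)) + 0)  →  ((1 * 0) + (((a + a) + 0) + 0))
2. [add_zero →] (((a + a) + 0) + 0)  →  ((a + a) + 0);  E = ((1 * 0) + ((a + a) + 0))
3. [add_zero →] ((a + a) + 0)  →  (a + a);  cost 7 ≤ 7, done

((1 * 0) + (a + a))   [cost 7]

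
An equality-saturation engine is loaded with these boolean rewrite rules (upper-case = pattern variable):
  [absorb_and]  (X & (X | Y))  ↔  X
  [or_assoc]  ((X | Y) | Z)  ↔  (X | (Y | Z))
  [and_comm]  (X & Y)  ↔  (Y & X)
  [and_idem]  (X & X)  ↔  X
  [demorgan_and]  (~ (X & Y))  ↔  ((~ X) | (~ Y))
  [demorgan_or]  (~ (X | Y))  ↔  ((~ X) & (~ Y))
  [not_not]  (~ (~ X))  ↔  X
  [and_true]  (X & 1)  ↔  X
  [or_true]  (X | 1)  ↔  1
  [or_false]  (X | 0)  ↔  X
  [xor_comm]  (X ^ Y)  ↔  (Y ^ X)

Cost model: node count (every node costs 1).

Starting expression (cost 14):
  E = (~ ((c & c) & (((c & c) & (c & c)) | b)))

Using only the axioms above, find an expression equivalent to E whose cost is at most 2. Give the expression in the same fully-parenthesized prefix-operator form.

(1) ((c & c) & (c & c))  =[and_idem →]=  (c & c)    ⊢ (~ ((c & c) & ((c & c) | b)))
(2) ((c & c) & ((c & c) | b))  =[absorb_and →]=  (c & c)    ⊢ (~ (c & c))
(3) (c & c)  =[and_idem →]=  c    ⊢ cost 2, within 2

(~ c)   [cost 2]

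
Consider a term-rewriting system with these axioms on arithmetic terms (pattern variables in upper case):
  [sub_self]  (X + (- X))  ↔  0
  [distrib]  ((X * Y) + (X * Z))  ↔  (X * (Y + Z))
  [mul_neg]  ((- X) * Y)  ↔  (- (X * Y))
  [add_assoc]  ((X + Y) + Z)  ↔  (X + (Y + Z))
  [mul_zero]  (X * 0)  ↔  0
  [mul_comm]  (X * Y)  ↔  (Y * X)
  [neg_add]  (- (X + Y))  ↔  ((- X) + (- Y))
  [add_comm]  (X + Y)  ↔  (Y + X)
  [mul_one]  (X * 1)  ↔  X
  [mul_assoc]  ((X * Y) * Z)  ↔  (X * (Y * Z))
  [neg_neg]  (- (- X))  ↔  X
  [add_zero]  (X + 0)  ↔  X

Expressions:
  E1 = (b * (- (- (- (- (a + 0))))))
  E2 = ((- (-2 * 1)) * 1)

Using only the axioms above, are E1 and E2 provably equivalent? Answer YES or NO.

Every axiom is a valid identity, so a rewrite proof would force E1 and E2 to agree under every assignment.
At a=0, b=0: E1 = 0 but E2 = 2; they differ, so no derivation exists.

NO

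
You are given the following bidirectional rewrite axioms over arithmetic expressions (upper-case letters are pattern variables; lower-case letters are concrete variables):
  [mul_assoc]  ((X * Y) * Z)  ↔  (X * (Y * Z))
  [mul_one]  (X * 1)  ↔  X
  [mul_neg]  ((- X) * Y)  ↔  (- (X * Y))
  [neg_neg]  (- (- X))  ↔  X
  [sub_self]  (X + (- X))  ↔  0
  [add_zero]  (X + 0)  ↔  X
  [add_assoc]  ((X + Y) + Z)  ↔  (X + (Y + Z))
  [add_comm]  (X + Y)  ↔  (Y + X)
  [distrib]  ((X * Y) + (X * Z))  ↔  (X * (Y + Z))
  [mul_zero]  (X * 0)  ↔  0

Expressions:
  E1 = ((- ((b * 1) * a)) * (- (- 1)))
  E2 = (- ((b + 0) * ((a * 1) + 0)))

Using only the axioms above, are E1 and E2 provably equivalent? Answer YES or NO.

step 1: neg_neg (→) rewrites (- (- 1)) into 1, now ((- ((b * 1) * a)) * 1)
step 2: mul_one (→) rewrites ((- ((b * 1) * a)) * 1) into (- ((b * 1) * a))
step 3: mul_one (→) rewrites (b * 1) into b, now (- (b * a))
step 4: add_zero (←) rewrites a into (a + 0), now (- (b * (a + 0)))
step 5: mul_one (←) rewrites a into (a * 1), now (- (b * ((a * 1) + 0)))
step 6: add_zero (←) rewrites b into (b + 0), which is E2

YES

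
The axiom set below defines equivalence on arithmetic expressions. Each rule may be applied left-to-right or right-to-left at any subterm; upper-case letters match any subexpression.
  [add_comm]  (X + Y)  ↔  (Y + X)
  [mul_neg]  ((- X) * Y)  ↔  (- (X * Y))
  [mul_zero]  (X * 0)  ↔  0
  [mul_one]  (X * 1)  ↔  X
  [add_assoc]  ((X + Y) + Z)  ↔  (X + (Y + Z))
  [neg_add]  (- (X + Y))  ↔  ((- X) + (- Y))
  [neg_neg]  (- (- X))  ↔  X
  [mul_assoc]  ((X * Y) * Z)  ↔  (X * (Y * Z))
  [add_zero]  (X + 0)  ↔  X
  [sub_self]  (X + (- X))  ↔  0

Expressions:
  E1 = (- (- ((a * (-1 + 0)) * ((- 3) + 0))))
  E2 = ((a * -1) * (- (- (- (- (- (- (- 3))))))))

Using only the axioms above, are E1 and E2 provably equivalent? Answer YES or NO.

step 1: neg_neg (→) rewrites (- (- ((a * (-1 + 0)) * ((- 3) + 0)))) into ((a * (-1 + 0)) * ((- 3) + 0))
step 2: add_zero (→) rewrites (-1 + 0) into -1, now ((a * -1) * ((- 3) + 0))
step 3: add_zero (→) rewrites ((- 3) + 0) into (- 3), now ((a * -1) * (- 3))
step 4: neg_neg (←) rewrites (- 3) into (- (- (- 3))), now ((a * -1) * (- (- (- 3))))
step 5: neg_neg (←) rewrites (- 3) into (- (- (- 3))), now ((a * -1) * (- (- (- (- (- 3))))))
step 6: neg_neg (←) rewrites (- (- (- (- 3)))) into (- (- (- (- (- (- 3)))))), which is E2

YES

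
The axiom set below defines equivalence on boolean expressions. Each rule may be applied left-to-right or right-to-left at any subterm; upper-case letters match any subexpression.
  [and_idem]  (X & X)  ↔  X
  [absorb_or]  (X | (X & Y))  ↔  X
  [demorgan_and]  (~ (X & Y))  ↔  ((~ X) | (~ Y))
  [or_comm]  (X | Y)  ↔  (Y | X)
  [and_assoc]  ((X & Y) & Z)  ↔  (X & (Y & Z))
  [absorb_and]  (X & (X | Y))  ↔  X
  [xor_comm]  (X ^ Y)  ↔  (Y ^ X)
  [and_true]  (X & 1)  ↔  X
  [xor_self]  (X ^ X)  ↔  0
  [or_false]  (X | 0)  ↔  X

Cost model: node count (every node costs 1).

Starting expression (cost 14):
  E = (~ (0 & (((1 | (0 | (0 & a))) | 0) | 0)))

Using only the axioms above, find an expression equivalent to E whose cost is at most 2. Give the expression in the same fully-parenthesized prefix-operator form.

1. [absorb_or →] (0 | (0 & a))  →  0;  E = (~ (0 & (((1 | 0) | 0) | 0)))
2. [or_false →] (((1 | 0) | 0) | 0)  →  ((1 | 0) | 0);  E = (~ (0 & ((1 | 0) | 0)))
3. [or_false →] (1 | 0)  →  1;  E = (~ (0 & (1 | 0)))
4. [or_false →] (1 | 0)  →  1;  E = (~ (0 & 1))
5. [and_true →] (0 & 1)  →  0;  cost 2 ≤ 2, done

(~ 0)   [cost 2]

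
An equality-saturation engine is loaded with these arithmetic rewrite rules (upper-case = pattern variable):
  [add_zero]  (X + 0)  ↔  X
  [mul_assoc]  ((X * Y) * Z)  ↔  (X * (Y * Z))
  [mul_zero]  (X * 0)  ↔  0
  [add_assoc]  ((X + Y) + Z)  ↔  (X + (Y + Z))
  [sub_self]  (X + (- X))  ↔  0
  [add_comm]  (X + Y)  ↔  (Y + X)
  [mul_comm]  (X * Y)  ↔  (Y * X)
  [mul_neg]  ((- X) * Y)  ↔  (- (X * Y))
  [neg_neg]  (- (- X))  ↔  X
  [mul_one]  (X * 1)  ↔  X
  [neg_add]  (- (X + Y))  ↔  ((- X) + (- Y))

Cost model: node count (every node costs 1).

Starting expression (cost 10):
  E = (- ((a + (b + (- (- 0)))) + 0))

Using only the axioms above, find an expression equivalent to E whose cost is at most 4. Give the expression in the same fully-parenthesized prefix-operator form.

1. [neg_neg →] (- (- 0))  →  0;  E = (- ((a + (b + 0)) + 0))
2. [add_zero →] (b + 0)  →  b;  E = (- ((a + b) + 0))
3. [add_zero →] ((a + b) + 0)  →  (a + b);  cost 4 ≤ 4, done

(- (a + b))   [cost 4]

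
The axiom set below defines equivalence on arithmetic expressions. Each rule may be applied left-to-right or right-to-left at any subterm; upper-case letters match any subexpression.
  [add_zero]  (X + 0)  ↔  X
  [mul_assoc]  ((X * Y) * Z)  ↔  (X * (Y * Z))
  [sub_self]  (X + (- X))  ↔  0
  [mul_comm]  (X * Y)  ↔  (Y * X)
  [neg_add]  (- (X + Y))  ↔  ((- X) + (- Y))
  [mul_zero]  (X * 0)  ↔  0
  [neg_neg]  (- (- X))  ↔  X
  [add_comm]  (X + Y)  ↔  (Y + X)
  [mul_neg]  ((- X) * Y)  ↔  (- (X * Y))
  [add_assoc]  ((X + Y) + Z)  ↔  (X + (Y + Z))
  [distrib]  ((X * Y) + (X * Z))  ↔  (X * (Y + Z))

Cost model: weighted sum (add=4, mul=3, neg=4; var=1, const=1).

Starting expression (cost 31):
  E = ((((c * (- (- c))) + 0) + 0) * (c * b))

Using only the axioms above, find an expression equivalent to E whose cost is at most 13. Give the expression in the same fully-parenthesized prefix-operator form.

((c * c) * (c * b))   [cost 13]

(1) (((c * (- (- c))) + 0) + 0)  =[add_zero →]=  ((c * (- (- c))) + 0)    ⊢ (((c * (- (- c))) + 0) * (c * b))
(2) ((c * (- (- c))) + 0)  =[add_zero →]=  (c * (- (- c)))    ⊢ ((c * (- (- c))) * (c * b))
(3) (- (- c))  =[neg_neg →]=  c    ⊢ cost 13, within 13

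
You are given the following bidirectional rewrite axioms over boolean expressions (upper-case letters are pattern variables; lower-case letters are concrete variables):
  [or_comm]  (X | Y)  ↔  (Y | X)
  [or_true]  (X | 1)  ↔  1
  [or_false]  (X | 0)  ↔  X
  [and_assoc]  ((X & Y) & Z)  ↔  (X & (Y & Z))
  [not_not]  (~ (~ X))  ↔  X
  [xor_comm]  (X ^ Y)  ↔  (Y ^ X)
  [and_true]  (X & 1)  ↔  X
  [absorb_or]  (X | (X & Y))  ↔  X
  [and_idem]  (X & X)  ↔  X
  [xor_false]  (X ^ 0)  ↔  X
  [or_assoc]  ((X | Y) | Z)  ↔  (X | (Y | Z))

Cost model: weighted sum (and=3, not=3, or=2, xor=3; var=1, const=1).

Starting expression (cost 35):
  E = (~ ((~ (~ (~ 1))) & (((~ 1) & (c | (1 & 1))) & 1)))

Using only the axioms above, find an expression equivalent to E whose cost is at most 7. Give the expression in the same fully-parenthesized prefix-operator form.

(1) (1 & 1)  =[and_true →]=  1    ⊢ (~ ((~ (~ (~ 1))) & (((~ 1) & (c | 1)) & 1)))
(2) (((~ 1) & (c | 1)) & 1)  =[and_true →]=  ((~ 1) & (c | 1))    ⊢ (~ ((~ (~ (~ 1))) & ((~ 1) & (c | 1))))
(3) (c | 1)  =[or_true →]=  1    ⊢ (~ ((~ (~ (~ 1))) & ((~ 1) & 1)))
(4) (~ (~ (~ 1)))  =[not_not →]=  (~ 1)    ⊢ (~ ((~ 1) & ((~ 1) & 1)))
(5) ((~ 1) & 1)  =[and_true →]=  (~ 1)    ⊢ (~ ((~ 1) & (~ 1)))
(6) ((~ 1) & (~ 1))  =[and_idem →]=  (~ 1)    ⊢ cost 7, within 7

(~ (~ 1))   [cost 7]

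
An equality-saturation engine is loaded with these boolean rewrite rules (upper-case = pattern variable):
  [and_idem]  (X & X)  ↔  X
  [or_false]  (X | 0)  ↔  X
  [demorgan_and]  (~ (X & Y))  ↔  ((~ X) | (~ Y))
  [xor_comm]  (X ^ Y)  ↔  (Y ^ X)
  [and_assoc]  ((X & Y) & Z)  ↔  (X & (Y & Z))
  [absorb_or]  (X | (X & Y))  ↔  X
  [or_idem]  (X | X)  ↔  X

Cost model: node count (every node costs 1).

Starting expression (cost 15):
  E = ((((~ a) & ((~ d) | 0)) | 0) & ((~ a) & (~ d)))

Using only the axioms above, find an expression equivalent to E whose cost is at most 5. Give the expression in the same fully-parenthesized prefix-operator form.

step 1: or_false (→) rewrites (((~ a) & ((~ d) | 0)) | 0) into ((~ a) & ((~ d) | 0)), now (((~ a) & ((~ d) | 0)) & ((~ a) & (~ d)))
step 2: or_false (→) rewrites ((~ d) | 0) into (~ d), now (((~ a) & (~ d)) & ((~ a) & (~ d)))
step 3: and_idem (→) rewrites (((~ a) & (~ d)) & ((~ a) & (~ d))) into ((~ a) & (~ d)), reaching cost 5 (bound 5)

((~ a) & (~ d))   [cost 5]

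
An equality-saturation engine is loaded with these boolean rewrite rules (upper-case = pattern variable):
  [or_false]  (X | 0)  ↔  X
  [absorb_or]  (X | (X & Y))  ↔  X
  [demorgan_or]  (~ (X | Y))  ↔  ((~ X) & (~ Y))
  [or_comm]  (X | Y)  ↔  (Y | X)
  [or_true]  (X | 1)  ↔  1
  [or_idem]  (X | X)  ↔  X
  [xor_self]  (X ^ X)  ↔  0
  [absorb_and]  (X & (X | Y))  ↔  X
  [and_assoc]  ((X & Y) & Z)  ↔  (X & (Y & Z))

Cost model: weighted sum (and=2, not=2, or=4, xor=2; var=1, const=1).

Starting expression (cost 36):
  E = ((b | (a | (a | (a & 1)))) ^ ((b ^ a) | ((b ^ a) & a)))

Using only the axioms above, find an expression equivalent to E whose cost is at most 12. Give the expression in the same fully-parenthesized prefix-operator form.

((b | a) ^ (b ^ a))   [cost 12]

1. [absorb_or →] (a | (a & 1))  →  a;  E = ((b | (a | a)) ^ ((b ^ a) | ((b ^ a) & a)))
2. [absorb_or →] ((b ^ a) | ((b ^ a) & a))  →  (b ^ a);  E = ((b | (a | a)) ^ (b ^ a))
3. [or_idem →] (a | a)  →  a;  cost 12 ≤ 12, done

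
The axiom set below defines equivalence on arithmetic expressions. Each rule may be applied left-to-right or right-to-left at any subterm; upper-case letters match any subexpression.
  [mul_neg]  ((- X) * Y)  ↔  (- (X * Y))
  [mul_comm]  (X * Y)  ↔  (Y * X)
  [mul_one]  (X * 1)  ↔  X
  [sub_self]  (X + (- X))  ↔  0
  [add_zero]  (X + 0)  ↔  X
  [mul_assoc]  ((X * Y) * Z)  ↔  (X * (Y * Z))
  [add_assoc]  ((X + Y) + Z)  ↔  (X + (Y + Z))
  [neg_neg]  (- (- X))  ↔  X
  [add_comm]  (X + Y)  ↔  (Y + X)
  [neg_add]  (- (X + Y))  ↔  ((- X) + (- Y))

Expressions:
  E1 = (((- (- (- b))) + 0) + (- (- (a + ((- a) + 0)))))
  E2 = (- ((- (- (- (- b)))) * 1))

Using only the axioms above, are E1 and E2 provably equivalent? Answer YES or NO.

1. [add_zero →] ((- a) + 0)  →  (- a);  E1 = (((- (- (- b))) + 0) + (- (- (a + (- a)))))
2. [neg_neg →] (- (- (a + (- a))))  →  (a + (- a));  E1 = (((- (- (- b))) + 0) + (a + (- a)))
3. [add_zero →] ((- (- (- b))) + 0)  →  (- (- (- b)));  E1 = ((- (- (- b))) + (a + (- a)))
4. [neg_neg →] (- (- b))  →  b;  E1 = ((- b) + (a + (- a)))
5. [sub_self →] (a + (- a))  →  0;  E1 = ((- b) + 0)
6. [add_zero →] ((- b) + 0)  →  (- b)
7. [neg_neg ←] b  →  (- (- b));  E1 = (- (- (- b)))
8. [mul_one ←] (- (- b))  →  ((- (- b)) * 1);  E1 = (- ((- (- b)) * 1))
9. [neg_neg ←] b  →  (- (- b));  this is E2

YES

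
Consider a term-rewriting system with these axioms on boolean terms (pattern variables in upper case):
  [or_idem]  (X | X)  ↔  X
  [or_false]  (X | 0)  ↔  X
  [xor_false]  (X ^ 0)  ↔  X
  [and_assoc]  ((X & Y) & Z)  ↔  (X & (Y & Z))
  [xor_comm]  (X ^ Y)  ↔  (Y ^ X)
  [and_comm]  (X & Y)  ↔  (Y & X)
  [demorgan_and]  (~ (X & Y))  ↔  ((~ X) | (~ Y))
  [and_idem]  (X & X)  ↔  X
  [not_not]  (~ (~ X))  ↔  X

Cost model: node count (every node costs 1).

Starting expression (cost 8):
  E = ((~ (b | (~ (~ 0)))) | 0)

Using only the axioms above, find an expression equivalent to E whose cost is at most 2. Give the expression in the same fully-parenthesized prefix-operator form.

step 1: or_false (→) rewrites ((~ (b | (~ (~ 0)))) | 0) into (~ (b | (~ (~ 0))))
step 2: not_not (→) rewrites (~ (~ 0)) into 0, now (~ (b | 0))
step 3: or_false (→) rewrites (b | 0) into b, reaching cost 2 (bound 2)

(~ b)   [cost 2]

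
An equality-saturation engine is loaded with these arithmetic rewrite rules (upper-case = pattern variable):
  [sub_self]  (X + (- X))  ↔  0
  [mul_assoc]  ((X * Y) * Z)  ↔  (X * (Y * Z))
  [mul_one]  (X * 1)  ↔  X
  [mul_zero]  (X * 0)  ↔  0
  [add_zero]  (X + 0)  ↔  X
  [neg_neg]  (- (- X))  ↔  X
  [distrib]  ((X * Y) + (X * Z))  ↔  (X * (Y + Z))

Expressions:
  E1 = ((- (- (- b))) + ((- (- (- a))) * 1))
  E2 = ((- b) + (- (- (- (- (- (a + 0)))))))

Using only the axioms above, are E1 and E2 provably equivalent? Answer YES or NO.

YES

1. [mul_one →] ((- (- (- a))) * 1)  →  (- (- (- a)));  E1 = ((- (- (- b))) + (- (- (- a))))
2. [neg_neg →] (- (- b))  →  b;  E1 = ((- b) + (- (- (- a))))
3. [add_zero ←] a  →  (a + 0);  E1 = ((- b) + (- (- (- (a + 0)))))
4. [neg_neg ←] (- (a + 0))  →  (- (- (- (a + 0))));  this is E2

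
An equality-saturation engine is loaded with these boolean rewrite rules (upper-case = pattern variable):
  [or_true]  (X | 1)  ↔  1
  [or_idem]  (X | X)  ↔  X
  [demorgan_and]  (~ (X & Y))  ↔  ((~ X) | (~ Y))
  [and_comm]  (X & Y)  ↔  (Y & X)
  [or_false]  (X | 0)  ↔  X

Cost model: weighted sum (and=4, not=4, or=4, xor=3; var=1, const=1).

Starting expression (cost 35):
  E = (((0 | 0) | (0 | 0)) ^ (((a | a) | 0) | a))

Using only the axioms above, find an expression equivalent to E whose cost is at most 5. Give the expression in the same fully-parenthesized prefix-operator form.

(0 ^ a)   [cost 5]

1. [or_idem →] (a | a)  →  a;  E = (((0 | 0) | (0 | 0)) ^ ((a | 0) | a))
2. [or_false →] (0 | 0)  →  0;  E = ((0 | (0 | 0)) ^ ((a | 0) | a))
3. [or_idem →] (0 | 0)  →  0;  E = ((0 | 0) ^ ((a | 0) | a))
4. [or_false →] (0 | 0)  →  0;  E = (0 ^ ((a | 0) | a))
5. [or_false →] (a | 0)  →  a;  E = (0 ^ (a | a))
6. [or_idem →] (a | a)  →  a;  cost 5 ≤ 5, done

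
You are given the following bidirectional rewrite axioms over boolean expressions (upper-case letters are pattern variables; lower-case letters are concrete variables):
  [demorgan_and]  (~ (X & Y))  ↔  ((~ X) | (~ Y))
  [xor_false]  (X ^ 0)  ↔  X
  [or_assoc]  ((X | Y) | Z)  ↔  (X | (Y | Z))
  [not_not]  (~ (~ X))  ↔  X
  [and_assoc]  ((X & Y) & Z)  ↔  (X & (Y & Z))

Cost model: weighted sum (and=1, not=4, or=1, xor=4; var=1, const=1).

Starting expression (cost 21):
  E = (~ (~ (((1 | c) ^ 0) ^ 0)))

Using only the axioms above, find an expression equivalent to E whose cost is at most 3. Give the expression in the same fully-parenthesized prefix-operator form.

(1 | c)   [cost 3]

(1) ((1 | c) ^ 0)  =[xor_false →]=  (1 | c)    ⊢ (~ (~ ((1 | c) ^ 0)))
(2) (~ (~ ((1 | c) ^ 0)))  =[not_not →]=  ((1 | c) ^ 0)
(3) ((1 | c) ^ 0)  =[xor_false →]=  (1 | c)    ⊢ cost 3, within 3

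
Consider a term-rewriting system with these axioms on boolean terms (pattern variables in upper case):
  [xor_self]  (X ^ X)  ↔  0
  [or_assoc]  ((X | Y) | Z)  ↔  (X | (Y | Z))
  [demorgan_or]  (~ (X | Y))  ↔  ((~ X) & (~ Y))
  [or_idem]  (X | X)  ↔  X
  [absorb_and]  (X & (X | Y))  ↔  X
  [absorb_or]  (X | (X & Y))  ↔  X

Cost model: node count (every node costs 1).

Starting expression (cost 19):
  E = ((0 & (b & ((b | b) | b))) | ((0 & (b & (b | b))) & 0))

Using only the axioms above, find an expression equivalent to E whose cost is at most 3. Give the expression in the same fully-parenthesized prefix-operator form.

1. [or_idem →] (b | b)  →  b;  E = ((0 & (b & (b | b))) | ((0 & (b & (b | b))) & 0))
2. [absorb_or →] ((0 & (b & (b | b))) | ((0 & (b & (b | b))) & 0))  →  (0 & (b & (b | b)))
3. [absorb_and →] (b & (b | b))  →  b;  cost 3 ≤ 3, done

(0 & b)   [cost 3]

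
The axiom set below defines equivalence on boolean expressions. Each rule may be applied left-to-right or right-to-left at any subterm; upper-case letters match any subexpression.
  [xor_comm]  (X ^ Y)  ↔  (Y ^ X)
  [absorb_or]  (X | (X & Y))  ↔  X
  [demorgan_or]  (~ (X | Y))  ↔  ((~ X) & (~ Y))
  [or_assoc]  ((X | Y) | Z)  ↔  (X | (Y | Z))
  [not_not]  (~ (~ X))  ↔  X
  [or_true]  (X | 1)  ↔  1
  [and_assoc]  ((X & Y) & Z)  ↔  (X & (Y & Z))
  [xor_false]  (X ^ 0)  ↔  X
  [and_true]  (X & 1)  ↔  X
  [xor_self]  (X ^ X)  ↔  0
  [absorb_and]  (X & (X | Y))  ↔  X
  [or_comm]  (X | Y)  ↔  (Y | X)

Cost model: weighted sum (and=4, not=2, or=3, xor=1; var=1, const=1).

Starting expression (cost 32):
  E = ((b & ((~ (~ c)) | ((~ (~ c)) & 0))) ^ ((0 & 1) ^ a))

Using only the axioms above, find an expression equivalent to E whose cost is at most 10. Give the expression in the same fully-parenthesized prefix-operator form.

step 1: and_true (→) rewrites (0 & 1) into 0, now ((b & ((~ (~ c)) | ((~ (~ c)) & 0))) ^ (0 ^ a))
step 2: absorb_or (→) rewrites ((~ (~ c)) | ((~ (~ c)) & 0)) into (~ (~ c)), now ((b & (~ (~ c))) ^ (0 ^ a))
step 3: not_not (→) rewrites (~ (~ c)) into c, reaching cost 10 (bound 10)

((b & c) ^ (0 ^ a))   [cost 10]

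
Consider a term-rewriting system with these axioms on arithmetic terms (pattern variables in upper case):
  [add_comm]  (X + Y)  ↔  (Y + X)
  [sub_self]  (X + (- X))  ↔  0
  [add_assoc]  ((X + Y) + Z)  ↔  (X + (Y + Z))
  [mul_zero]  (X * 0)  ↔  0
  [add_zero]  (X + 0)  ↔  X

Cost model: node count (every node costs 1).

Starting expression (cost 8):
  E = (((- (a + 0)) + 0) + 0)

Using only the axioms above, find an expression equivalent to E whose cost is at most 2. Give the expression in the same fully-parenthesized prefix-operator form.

(- a)   [cost 2]

1. [add_zero →] (a + 0)  →  a;  E = (((- a) + 0) + 0)
2. [add_zero →] (((- a) + 0) + 0)  →  ((- a) + 0)
3. [add_zero →] ((- a) + 0)  →  (- a);  cost 2 ≤ 2, done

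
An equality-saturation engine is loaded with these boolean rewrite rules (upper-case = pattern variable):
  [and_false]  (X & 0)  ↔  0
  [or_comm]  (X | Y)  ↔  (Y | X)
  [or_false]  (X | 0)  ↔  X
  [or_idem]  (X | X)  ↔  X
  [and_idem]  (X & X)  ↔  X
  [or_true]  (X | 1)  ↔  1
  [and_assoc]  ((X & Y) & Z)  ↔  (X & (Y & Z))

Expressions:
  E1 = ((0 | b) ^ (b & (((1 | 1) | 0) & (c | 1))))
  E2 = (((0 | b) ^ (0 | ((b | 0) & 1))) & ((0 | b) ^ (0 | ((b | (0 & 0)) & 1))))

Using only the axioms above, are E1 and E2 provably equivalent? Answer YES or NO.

step 1: or_false (→) rewrites ((1 | 1) | 0) into (1 | 1), now ((0 | b) ^ (b & ((1 | 1) & (c | 1))))
step 2: or_true (→) rewrites (1 | 1) into 1, now ((0 | b) ^ (b & (1 & (c | 1))))
step 3: or_true (→) rewrites (c | 1) into 1, now ((0 | b) ^ (b & (1 & 1)))
step 4: and_idem (→) rewrites (1 & 1) into 1, now ((0 | b) ^ (b & 1))
step 5: or_false (←) rewrites (b & 1) into ((b & 1) | 0), now ((0 | b) ^ ((b & 1) | 0))
step 6: or_comm (→) rewrites ((b & 1) | 0) into (0 | (b & 1)), now ((0 | b) ^ (0 | (b & 1)))
step 7: or_false (←) rewrites b into (b | 0), now ((0 | b) ^ (0 | ((b | 0) & 1)))
step 8: and_idem (←) rewrites ((0 | b) ^ (0 | ((b | 0) & 1))) into (((0 | b) ^ (0 | ((b | 0) & 1))) & ((0 | b) ^ (0 | ((b | 0) & 1))))
step 9: and_idem (←) rewrites 0 into (0 & 0), which is E2

YES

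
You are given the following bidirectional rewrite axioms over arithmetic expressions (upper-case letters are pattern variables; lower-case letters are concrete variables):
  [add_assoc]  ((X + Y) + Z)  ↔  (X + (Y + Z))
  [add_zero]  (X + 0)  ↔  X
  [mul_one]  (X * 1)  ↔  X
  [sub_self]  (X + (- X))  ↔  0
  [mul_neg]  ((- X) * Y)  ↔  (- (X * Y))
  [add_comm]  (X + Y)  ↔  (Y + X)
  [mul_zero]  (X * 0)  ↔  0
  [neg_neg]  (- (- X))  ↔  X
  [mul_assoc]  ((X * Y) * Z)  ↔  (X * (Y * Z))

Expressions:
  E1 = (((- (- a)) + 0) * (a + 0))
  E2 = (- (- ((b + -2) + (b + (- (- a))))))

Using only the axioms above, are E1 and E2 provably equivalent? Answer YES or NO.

The axioms are sound identities: if E1 ↔* E2 then E1 and E2 evaluate identically under any assignment.
Under a=0, b=0: E1 evaluates to 0, E2 to -2. Distinct ⇒ no rewrite sequence connects them.

NO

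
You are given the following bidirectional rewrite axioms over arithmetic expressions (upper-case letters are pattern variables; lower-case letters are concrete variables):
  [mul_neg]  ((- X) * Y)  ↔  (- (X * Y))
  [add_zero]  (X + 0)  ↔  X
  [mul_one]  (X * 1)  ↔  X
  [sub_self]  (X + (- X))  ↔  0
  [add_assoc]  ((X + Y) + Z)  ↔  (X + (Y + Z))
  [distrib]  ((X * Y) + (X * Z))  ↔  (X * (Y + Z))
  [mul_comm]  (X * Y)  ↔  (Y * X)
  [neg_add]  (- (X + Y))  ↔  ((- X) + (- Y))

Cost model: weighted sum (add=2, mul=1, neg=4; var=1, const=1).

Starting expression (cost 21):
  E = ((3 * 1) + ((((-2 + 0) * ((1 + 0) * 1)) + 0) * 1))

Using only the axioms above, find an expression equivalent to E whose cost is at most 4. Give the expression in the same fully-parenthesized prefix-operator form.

(1) (((-2 + 0) * ((1 + 0) * 1)) + 0)  =[add_zero →]=  ((-2 + 0) * ((1 + 0) * 1))    ⊢ ((3 * 1) + (((-2 + 0) * ((1 + 0) * 1)) * 1))
(2) (-2 + 0)  =[add_zero →]=  -2    ⊢ ((3 * 1) + ((-2 * ((1 + 0) * 1)) * 1))
(3) ((-2 * ((1 + 0) * 1)) * 1)  =[mul_one →]=  (-2 * ((1 + 0) * 1))    ⊢ ((3 * 1) + (-2 * ((1 + 0) * 1)))
(4) ((1 + 0) * 1)  =[mul_one →]=  (1 + 0)    ⊢ ((3 * 1) + (-2 * (1 + 0)))
(5) (1 + 0)  =[add_zero →]=  1    ⊢ ((3 * 1) + (-2 * 1))
(6) (-2 * 1)  =[mul_one →]=  -2    ⊢ ((3 * 1) + -2)
(7) (3 * 1)  =[mul_one →]=  3    ⊢ cost 4, within 4

(3 + -2)   [cost 4]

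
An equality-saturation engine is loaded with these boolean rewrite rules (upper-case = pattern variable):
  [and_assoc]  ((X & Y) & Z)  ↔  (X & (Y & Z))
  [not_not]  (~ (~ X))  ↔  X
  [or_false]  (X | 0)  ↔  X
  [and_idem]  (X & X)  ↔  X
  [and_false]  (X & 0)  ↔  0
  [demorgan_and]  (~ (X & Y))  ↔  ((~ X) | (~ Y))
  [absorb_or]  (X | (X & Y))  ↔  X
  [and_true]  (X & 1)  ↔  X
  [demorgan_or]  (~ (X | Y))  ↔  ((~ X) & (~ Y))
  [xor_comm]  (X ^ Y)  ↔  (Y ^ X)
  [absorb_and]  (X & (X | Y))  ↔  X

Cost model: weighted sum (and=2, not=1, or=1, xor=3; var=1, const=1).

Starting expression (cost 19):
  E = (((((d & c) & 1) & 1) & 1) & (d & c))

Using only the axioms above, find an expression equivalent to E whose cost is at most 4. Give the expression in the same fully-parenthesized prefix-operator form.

(1) ((((d & c) & 1) & 1) & 1)  =[and_true →]=  (((d & c) & 1) & 1)    ⊢ ((((d & c) & 1) & 1) & (d & c))
(2) (((d & c) & 1) & 1)  =[and_true →]=  ((d & c) & 1)    ⊢ (((d & c) & 1) & (d & c))
(3) ((d & c) & 1)  =[and_true →]=  (d & c)    ⊢ ((d & c) & (d & c))
(4) ((d & c) & (d & c))  =[and_idem →]=  (d & c)    ⊢ cost 4, within 4

(d & c)   [cost 4]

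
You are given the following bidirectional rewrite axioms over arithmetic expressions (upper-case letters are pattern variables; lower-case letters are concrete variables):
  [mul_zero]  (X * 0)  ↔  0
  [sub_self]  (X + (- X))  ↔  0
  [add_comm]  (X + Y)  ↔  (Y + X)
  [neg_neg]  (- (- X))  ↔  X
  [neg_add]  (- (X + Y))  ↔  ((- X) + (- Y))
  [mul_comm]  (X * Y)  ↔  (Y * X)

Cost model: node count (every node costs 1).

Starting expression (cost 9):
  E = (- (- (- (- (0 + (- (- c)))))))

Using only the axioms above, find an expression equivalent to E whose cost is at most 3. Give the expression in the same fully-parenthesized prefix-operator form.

(0 + c)   [cost 3]

step 1: neg_neg (→) rewrites (- (- (- (0 + (- (- c)))))) into (- (0 + (- (- c)))), now (- (- (0 + (- (- c)))))
step 2: neg_neg (→) rewrites (- (- (0 + (- (- c))))) into (0 + (- (- c)))
step 3: neg_neg (→) rewrites (- (- c)) into c, reaching cost 3 (bound 3)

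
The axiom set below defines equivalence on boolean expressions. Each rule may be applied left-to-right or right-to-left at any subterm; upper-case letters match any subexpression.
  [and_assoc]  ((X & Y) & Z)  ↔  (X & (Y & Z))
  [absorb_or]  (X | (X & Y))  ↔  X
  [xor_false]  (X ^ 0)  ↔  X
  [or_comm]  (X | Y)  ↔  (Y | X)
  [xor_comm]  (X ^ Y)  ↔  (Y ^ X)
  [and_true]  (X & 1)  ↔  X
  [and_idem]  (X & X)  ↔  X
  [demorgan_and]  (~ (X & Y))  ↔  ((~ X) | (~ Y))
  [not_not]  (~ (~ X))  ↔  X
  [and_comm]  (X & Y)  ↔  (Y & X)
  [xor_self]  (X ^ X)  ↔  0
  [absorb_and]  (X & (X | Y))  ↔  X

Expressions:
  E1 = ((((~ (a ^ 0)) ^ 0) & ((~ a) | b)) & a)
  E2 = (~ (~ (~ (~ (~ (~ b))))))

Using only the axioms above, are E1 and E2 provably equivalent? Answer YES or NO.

Every axiom is a valid identity, so a rewrite proof would force E1 and E2 to agree under every assignment.
At a=0, b=1: E1 = 0 but E2 = 1; they differ, so no derivation exists.

NO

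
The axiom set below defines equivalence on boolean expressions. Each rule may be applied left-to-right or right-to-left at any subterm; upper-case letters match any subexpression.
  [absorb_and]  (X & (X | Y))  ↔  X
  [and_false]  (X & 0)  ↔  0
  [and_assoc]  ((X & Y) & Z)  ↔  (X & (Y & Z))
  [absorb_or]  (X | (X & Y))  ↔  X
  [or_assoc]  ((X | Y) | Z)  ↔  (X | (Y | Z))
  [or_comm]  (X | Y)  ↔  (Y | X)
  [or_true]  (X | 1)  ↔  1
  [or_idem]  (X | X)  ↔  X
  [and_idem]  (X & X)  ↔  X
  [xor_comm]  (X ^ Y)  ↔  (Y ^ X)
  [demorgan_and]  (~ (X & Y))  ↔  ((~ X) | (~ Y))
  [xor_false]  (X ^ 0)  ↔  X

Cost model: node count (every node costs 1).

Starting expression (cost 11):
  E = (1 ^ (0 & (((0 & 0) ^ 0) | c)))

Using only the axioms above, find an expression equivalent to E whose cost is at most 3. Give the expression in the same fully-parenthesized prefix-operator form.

1. [and_false →] (0 & 0)  →  0;  E = (1 ^ (0 & ((0 ^ 0) | c)))
2. [xor_false →] (0 ^ 0)  →  0;  E = (1 ^ (0 & (0 | c)))
3. [absorb_and →] (0 & (0 | c))  →  0;  cost 3 ≤ 3, done

(1 ^ 0)   [cost 3]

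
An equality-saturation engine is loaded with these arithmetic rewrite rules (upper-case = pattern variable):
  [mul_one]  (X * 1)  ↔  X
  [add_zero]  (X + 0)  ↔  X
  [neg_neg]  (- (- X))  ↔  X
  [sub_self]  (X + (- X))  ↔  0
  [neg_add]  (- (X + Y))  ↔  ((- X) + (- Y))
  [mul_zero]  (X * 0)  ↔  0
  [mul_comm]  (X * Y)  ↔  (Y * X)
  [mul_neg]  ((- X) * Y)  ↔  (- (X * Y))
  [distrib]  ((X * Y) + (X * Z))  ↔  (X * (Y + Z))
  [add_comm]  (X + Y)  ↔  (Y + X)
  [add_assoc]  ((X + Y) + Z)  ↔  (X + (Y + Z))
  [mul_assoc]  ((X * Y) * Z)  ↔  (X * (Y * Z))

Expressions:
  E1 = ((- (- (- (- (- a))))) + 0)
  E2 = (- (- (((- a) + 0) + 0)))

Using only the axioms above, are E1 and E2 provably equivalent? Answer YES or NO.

YES

1. [add_zero →] ((- (- (- (- (- a))))) + 0)  →  (- (- (- (- (- a)))))
2. [neg_neg →] (- (- (- (- a))))  →  (- (- a));  E1 = (- (- (- a)))
3. [add_zero ←] (- a)  →  ((- a) + 0);  E1 = (- (- ((- a) + 0)))
4. [add_zero ←] ((- a) + 0)  →  (((- a) + 0) + 0);  this is E2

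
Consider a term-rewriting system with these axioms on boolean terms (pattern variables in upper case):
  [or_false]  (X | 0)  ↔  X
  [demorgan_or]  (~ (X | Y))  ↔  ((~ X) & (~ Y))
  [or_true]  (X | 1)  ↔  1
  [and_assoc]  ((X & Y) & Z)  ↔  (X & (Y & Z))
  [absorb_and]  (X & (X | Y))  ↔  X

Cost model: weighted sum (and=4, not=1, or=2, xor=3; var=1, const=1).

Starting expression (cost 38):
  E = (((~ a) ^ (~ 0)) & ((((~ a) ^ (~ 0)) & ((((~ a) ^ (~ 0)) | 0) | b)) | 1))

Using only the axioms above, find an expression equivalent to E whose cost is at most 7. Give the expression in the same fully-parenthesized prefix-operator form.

((~ a) ^ (~ 0))   [cost 7]

1. [or_false →] (((~ a) ^ (~ 0)) | 0)  →  ((~ a) ^ (~ 0));  E = (((~ a) ^ (~ 0)) & ((((~ a) ^ (~ 0)) & (((~ a) ^ (~ 0)) | b)) | 1))
2. [absorb_and →] (((~ a) ^ (~ 0)) & (((~ a) ^ (~ 0)) | b))  →  ((~ a) ^ (~ 0));  E = (((~ a) ^ (~ 0)) & (((~ a) ^ (~ 0)) | 1))
3. [absorb_and →] (((~ a) ^ (~ 0)) & (((~ a) ^ (~ 0)) | 1))  →  ((~ a) ^ (~ 0));  cost 7 ≤ 7, done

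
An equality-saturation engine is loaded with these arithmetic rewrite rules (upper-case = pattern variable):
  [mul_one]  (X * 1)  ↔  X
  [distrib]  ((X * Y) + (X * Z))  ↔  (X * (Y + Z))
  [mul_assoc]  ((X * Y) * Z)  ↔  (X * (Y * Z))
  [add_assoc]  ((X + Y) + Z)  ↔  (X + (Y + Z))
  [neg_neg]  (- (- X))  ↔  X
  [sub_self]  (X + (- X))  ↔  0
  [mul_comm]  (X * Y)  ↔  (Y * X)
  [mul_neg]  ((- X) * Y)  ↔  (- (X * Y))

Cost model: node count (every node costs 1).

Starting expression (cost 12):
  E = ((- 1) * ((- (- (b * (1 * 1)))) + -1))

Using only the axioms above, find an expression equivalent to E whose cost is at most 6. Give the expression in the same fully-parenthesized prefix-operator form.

((- 1) * (b + -1))   [cost 6]

step 1: mul_one (→) rewrites (1 * 1) into 1, now ((- 1) * ((- (- (b * 1))) + -1))
step 2: neg_neg (→) rewrites (- (- (b * 1))) into (b * 1), now ((- 1) * ((b * 1) + -1))
step 3: mul_one (→) rewrites (b * 1) into b, reaching cost 6 (bound 6)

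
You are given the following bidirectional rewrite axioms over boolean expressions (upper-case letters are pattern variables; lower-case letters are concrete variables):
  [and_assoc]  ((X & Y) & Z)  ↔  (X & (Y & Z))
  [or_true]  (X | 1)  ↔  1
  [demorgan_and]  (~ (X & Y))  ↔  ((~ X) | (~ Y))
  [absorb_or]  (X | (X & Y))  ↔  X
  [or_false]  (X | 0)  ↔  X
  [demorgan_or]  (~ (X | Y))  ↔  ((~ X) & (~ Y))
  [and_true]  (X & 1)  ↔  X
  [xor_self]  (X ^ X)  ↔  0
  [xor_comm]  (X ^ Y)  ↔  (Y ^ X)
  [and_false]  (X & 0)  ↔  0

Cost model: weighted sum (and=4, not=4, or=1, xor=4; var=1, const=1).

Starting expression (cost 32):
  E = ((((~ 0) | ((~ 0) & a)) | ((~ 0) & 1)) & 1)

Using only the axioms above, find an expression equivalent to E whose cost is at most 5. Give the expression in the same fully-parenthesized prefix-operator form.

(~ 0)   [cost 5]

step 1: absorb_or (→) rewrites ((~ 0) | ((~ 0) & a)) into (~ 0), now (((~ 0) | ((~ 0) & 1)) & 1)
step 2: absorb_or (→) rewrites ((~ 0) | ((~ 0) & 1)) into (~ 0), now ((~ 0) & 1)
step 3: and_true (→) rewrites ((~ 0) & 1) into (~ 0), reaching cost 5 (bound 5)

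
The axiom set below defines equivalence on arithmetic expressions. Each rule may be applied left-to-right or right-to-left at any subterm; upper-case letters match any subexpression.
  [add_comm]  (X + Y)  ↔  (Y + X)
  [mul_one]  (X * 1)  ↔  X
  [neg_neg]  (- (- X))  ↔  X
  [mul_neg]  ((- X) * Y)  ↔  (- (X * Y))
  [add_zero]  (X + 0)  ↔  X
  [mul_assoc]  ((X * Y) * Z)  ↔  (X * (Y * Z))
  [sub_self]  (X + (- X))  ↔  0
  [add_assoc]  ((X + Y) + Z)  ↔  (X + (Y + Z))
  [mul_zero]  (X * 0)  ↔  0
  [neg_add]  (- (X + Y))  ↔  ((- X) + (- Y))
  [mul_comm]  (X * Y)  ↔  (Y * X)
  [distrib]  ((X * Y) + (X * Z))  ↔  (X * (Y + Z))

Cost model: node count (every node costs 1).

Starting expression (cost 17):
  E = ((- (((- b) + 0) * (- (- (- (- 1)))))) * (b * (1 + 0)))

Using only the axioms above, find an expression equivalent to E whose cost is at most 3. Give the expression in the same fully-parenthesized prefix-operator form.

(b * b)   [cost 3]

(1) (- (- (- 1)))  =[neg_neg →]=  (- 1)    ⊢ ((- (((- b) + 0) * (- (- 1)))) * (b * (1 + 0)))
(2) (- (- 1))  =[neg_neg →]=  1    ⊢ ((- (((- b) + 0) * 1)) * (b * (1 + 0)))
(3) ((- b) + 0)  =[add_zero →]=  (- b)    ⊢ ((- ((- b) * 1)) * (b * (1 + 0)))
(4) ((- b) * 1)  =[mul_one →]=  (- b)    ⊢ ((- (- b)) * (b * (1 + 0)))
(5) (- (- b))  =[neg_neg →]=  b    ⊢ (b * (b * (1 + 0)))
(6) (1 + 0)  =[add_zero →]=  1    ⊢ (b * (b * 1))
(7) (b * 1)  =[mul_one →]=  b    ⊢ cost 3, within 3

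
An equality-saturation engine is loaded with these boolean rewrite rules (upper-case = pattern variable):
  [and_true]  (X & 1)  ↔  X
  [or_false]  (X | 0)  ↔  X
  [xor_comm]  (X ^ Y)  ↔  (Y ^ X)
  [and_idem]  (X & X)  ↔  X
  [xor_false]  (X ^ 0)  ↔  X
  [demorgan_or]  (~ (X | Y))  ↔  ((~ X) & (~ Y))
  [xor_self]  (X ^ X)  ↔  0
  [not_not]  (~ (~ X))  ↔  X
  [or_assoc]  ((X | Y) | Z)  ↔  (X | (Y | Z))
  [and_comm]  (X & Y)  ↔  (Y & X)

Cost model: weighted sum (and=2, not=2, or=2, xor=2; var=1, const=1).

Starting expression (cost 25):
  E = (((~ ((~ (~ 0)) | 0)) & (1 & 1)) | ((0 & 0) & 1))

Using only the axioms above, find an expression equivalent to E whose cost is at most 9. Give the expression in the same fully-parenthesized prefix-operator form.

((~ 0) | (0 & 1))   [cost 9]

step 1: or_false (→) rewrites ((~ (~ 0)) | 0) into (~ (~ 0)), now (((~ (~ (~ 0))) & (1 & 1)) | ((0 & 0) & 1))
step 2: and_idem (→) rewrites (0 & 0) into 0, now (((~ (~ (~ 0))) & (1 & 1)) | (0 & 1))
step 3: and_idem (→) rewrites (1 & 1) into 1, now (((~ (~ (~ 0))) & 1) | (0 & 1))
step 4: not_not (→) rewrites (~ (~ (~ 0))) into (~ 0), now (((~ 0) & 1) | (0 & 1))
step 5: and_true (→) rewrites ((~ 0) & 1) into (~ 0), reaching cost 9 (bound 9)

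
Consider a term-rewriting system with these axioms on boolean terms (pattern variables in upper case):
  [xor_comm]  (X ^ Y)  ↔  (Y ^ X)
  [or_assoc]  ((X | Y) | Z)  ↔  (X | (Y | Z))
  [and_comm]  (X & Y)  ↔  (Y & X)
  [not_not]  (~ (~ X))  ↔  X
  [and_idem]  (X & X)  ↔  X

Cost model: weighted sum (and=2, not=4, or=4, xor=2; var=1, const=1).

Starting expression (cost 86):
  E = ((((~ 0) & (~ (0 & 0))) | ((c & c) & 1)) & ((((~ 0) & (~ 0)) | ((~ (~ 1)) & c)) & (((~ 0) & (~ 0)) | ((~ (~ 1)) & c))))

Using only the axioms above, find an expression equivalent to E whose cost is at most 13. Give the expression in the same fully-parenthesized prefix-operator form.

(1) ((((~ 0) & (~ 0)) | ((~ (~ 1)) & c)) & (((~ 0) & (~ 0)) | ((~ (~ 1)) & c)))  =[and_idem →]=  (((~ 0) & (~ 0)) | ((~ (~ 1)) & c))    ⊢ ((((~ 0) & (~ (0 & 0))) | ((c & c) & 1)) & (((~ 0) & (~ 0)) | ((~ (~ 1)) & c)))
(2) (0 & 0)  =[and_idem →]=  0    ⊢ ((((~ 0) & (~ 0)) | ((c & c) & 1)) & (((~ 0) & (~ 0)) | ((~ (~ 1)) & c)))
(3) ((~ 0) & (~ 0))  =[and_idem →]=  (~ 0)    ⊢ (((~ 0) | ((c & c) & 1)) & (((~ 0) & (~ 0)) | ((~ (~ 1)) & c)))
(4) ((c & c) & 1)  =[and_comm →]=  (1 & (c & c))    ⊢ (((~ 0) | (1 & (c & c))) & (((~ 0) & (~ 0)) | ((~ (~ 1)) & c)))
(5) (~ (~ 1))  =[not_not →]=  1    ⊢ (((~ 0) | (1 & (c & c))) & (((~ 0) & (~ 0)) | (1 & c)))
(6) ((~ 0) & (~ 0))  =[and_idem →]=  (~ 0)    ⊢ (((~ 0) | (1 & (c & c))) & ((~ 0) | (1 & c)))
(7) (c & c)  =[and_idem →]=  c    ⊢ (((~ 0) | (1 & c)) & ((~ 0) | (1 & c)))
(8) (((~ 0) | (1 & c)) & ((~ 0) | (1 & c)))  =[and_idem →]=  ((~ 0) | (1 & c))    ⊢ cost 13, within 13

((~ 0) | (1 & c))   [cost 13]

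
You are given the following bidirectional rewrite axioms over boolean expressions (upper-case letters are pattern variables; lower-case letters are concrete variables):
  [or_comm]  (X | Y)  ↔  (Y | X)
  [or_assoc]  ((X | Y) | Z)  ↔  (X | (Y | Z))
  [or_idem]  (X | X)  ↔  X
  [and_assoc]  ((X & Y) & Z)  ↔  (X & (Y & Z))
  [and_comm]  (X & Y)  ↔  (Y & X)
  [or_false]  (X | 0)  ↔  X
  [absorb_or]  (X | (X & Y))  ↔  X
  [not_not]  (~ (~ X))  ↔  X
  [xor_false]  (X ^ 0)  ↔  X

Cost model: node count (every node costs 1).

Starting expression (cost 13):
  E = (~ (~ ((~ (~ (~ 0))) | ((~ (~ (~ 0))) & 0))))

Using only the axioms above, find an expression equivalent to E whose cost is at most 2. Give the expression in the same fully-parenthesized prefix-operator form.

(~ 0)   [cost 2]

1. [absorb_or →] ((~ (~ (~ 0))) | ((~ (~ (~ 0))) & 0))  →  (~ (~ (~ 0)));  E = (~ (~ (~ (~ (~ 0)))))
2. [not_not →] (~ (~ (~ (~ 0))))  →  (~ (~ 0));  E = (~ (~ (~ 0)))
3. [not_not →] (~ (~ 0))  →  0;  cost 2 ≤ 2, done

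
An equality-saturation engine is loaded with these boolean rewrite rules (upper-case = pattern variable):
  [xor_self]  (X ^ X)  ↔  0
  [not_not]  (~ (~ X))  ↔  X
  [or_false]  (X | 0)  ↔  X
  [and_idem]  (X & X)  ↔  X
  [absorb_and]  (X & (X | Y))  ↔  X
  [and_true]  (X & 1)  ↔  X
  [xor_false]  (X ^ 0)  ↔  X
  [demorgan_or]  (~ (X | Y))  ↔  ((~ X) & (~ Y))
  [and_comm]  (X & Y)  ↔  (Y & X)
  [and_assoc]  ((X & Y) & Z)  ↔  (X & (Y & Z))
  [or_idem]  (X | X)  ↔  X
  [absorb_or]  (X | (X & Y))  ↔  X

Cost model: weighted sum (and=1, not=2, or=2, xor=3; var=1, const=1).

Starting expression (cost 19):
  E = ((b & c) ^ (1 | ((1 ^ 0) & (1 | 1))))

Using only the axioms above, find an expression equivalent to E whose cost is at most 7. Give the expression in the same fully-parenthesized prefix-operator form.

1. [or_idem →] (1 | 1)  →  1;  E = ((b & c) ^ (1 | ((1 ^ 0) & 1)))
2. [xor_false →] (1 ^ 0)  →  1;  E = ((b & c) ^ (1 | (1 & 1)))
3. [absorb_or →] (1 | (1 & 1))  →  1;  cost 7 ≤ 7, done

((b & c) ^ 1)   [cost 7]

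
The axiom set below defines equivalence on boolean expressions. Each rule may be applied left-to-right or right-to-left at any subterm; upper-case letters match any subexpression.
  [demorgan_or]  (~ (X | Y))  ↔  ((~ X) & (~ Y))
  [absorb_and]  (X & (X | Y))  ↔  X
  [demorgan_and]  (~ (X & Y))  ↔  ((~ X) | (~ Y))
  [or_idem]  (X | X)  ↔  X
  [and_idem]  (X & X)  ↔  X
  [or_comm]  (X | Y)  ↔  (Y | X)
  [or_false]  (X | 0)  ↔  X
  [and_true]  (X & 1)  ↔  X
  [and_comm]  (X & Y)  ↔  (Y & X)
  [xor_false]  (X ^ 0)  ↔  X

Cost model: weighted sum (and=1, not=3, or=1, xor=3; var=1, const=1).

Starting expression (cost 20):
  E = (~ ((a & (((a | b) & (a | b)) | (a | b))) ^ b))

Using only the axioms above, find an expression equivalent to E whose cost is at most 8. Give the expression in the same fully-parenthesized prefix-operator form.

(~ (a ^ b))   [cost 8]

step 1: and_idem (→) rewrites ((a | b) & (a | b)) into (a | b), now (~ ((a & ((a | b) | (a | b))) ^ b))
step 2: or_idem (→) rewrites ((a | b) | (a | b)) into (a | b), now (~ ((a & (a | b)) ^ b))
step 3: absorb_and (→) rewrites (a & (a | b)) into a, reaching cost 8 (bound 8)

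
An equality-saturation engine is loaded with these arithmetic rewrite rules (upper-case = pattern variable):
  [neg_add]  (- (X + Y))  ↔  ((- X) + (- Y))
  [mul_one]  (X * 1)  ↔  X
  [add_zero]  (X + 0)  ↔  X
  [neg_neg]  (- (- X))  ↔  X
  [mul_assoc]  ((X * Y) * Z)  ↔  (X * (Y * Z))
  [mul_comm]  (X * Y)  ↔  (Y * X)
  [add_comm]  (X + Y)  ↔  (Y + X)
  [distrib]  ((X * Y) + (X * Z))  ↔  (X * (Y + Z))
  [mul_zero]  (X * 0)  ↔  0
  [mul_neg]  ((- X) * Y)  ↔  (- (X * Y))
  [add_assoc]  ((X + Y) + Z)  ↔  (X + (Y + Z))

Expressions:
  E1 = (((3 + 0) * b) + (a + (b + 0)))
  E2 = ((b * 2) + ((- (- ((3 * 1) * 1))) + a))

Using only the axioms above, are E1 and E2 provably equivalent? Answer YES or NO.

NO

The axioms are sound identities: if E1 ↔* E2 then E1 and E2 evaluate identically under any assignment.
Under a=0, b=0: E1 evaluates to 0, E2 to 3. Distinct ⇒ no rewrite sequence connects them.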